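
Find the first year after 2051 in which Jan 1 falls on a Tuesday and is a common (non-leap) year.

2058

Jan 1 advances by 2 weekdays after a leap year and by 1 after a common year.
2051: Jan 1 is Sunday.
2052: Monday (leap)
2053: Wednesday
2054: Thursday
2055: Friday
2056: Saturday (leap)
2057: Monday
2058: Tuesday
2058 begins on a Tuesday and is a common year.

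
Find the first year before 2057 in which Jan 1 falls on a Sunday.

Jan 1 advances by 2 weekdays after a leap year and by 1 after a common year.
2057: Jan 1 is Monday.
2056: Saturday (leap)
2055: Friday
2054: Thursday
2053: Wednesday
2052: Monday (leap)
2051: Sunday
2051 begins on a Sunday

2051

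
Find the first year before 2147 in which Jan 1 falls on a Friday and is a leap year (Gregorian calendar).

2140

Jan 1 advances by 2 weekdays after a leap year and by 1 after a common year.
2147: Jan 1 is Sunday.
2146: Saturday
2145: Friday
2144: Wednesday (leap)
2143: Tuesday
2142: Monday
2141: Sunday
2140: Friday (leap)
2140 begins on a Friday and is a leap year.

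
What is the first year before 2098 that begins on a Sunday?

2096

Jan 1 advances by 2 weekdays after a leap year and by 1 after a common year.
2098: Jan 1 is Wednesday.
2097: Tuesday
2096: Sunday (leap)
2096 begins on a Sunday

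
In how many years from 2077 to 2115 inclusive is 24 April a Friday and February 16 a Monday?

Check each year's weekday for 24 April and February 16:
  2077: Sat/Tue  2078: Sun/Wed  2079: Mon/Thu  2080: Wed/Fri  2081: Thu/Sun  2082: Fri/Mon ✓  2083: Sat/Tue  2084: Mon/Wed  2085: Tue/Fri  2086: Wed/Sat  2087: Thu/Sun  2088: Sat/Mon  2089: Sun/Wed  2090: Mon/Thu  …(11 more)…  2102: Mon/Thu  2103: Tue/Fri  2104: Thu/Sat  2105: Fri/Mon ✓  2106: Sat/Tue  2107: Sun/Wed  2108: Tue/Thu  2109: Wed/Sat  2110: Thu/Sun  2111: Fri/Mon ✓  2112: Sun/Tue  2113: Mon/Thu  2114: Tue/Fri  2115: Wed/Sat
Both conditions hold in: 2082, 2093, 2099, 2105, 2111 — 5.

5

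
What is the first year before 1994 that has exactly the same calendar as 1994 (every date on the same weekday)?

1983

Two years share a calendar iff Jan 1 falls on the same weekday and both are leap or both are common. 1994: Jan 1 is Saturday, common year.
1993: Jan 1 Friday, common
1992: Jan 1 Wednesday, leap
1991: Jan 1 Tuesday, common
1990: Jan 1 Monday, common
1989: Jan 1 Sunday, common
1988: Jan 1 Friday, leap
1987: Jan 1 Thursday, common
1986: Jan 1 Wednesday, common
1985: Jan 1 Tuesday, common
1984: Jan 1 Sunday, leap
1983: Jan 1 Saturday, common
1983 matches on both conditions.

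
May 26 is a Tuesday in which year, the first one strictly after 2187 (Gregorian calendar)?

From one year to the next, a fixed date's weekday advances by 1, or by 2 when a Feb 29 lies between the two dates.
2187: May 26 is Saturday.
2188: Monday (+2)
2189: Tuesday (+1)
May 26 falls on a Tuesday in 2189.

2189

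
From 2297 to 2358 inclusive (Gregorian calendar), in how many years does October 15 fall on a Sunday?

9

Track October 15's weekday year by year (advancing +1, or +2 across a Feb 29):
  2297: Fri  2298: Sat (+1)  2299: Sun (+1) ✓  2300: Mon (+1)  2301: Tue (+1)
  2302: Wed (+1)  2303: Thu (+1)  2304: Sat (+2)  2305: Sun (+1) ✓  2306: Mon (+1)
  2307: Tue (+1)  2308: Thu (+2)  2309: Fri (+1)  2310: Sat (+1)  … (34 more years) …
  2345: Mon (+1)  2346: Tue (+1)  2347: Wed (+1)  2348: Fri (+2)  2349: Sat (+1)
  2350: Sun (+1) ✓  2351: Mon (+1)  2352: Wed (+2)  2353: Thu (+1)  2354: Fri (+1)
  2355: Sat (+1)  2356: Mon (+2)  2357: Tue (+1)  2358: Wed (+1)
Sunday years: 2299, 2305, 2311, 2316, 2322, 2333, 2339, 2344, 2350 — 9 in total.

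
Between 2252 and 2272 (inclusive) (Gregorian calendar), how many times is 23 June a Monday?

2

Track 23 June's weekday year by year (advancing +1, or +2 across a Feb 29):
  2252: Wed  2253: Thu (+1)  2254: Fri (+1)  2255: Sat (+1)  2256: Mon (+2) ✓
  2257: Tue (+1)  2258: Wed (+1)  2259: Thu (+1)  2260: Sat (+2)  2261: Sun (+1)
  2262: Mon (+1) ✓  2263: Tue (+1)  2264: Thu (+2)  2265: Fri (+1)  2266: Sat (+1)
  2267: Sun (+1)  2268: Tue (+2)  2269: Wed (+1)  2270: Thu (+1)  2271: Fri (+1)
  2272: Sun (+2)
Monday years: 2256, 2262 — 2 in total.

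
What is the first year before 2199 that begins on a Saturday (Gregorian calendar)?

2191

Jan 1 advances by 2 weekdays after a leap year and by 1 after a common year.
2199: Jan 1 is Tuesday.
2198: Monday
2197: Sunday
2196: Friday (leap)
2195: Thursday
2194: Wednesday
2193: Tuesday
2192: Sunday (leap)
2191: Saturday
2191 begins on a Saturday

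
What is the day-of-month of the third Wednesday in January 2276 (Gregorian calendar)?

January 1, 2276 is a Saturday, so the first Wednesday is the 5th.
The third Wednesday is 5 + 14 = 19.

19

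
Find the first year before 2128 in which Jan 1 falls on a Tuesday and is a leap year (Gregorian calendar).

2104

Jan 1 advances by 2 weekdays after a leap year and by 1 after a common year.
2128: Jan 1 is Thursday (leap).
2127: Wednesday
2126: Tuesday
2125: Monday
2124: Saturday (leap)
2123: Friday
2122: Thursday
2121: Wednesday
2120: Monday (leap)
2119: Sunday
2118: Saturday
2117: Friday
2116: Wednesday (leap)
2115: Tuesday
2114: Monday
2113: Sunday
2112: Friday (leap)
2111: Thursday
2110: Wednesday
2109: Tuesday
2108: Sunday (leap)
2107: Saturday
2106: Friday
2105: Thursday
2104: Tuesday (leap)
2104 begins on a Tuesday and is a leap year.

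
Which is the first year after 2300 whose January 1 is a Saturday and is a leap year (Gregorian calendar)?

Jan 1 advances by 2 weekdays after a leap year and by 1 after a common year.
2300: Jan 1 is Monday.
2301: Tuesday
2302: Wednesday
2303: Thursday
2304: Friday (leap)
2305: Sunday
2306: Monday
2307: Tuesday
2308: Wednesday (leap)
2309: Friday
2310: Saturday
2311: Sunday
2312: Monday (leap)
2313: Wednesday
2314: Thursday
2315: Friday
2316: Saturday (leap)
2316 begins on a Saturday and is a leap year.

2316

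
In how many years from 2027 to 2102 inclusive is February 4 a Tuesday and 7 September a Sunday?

8

Check each year's weekday for February 4 and 7 September:
  2027: Thu/Tue  2028: Fri/Thu  2029: Sun/Fri  2030: Mon/Sat  2031: Tue/Sun ✓  2032: Wed/Tue  2033: Fri/Wed  2034: Sat/Thu  2035: Sun/Fri  2036: Mon/Sun  2037: Wed/Mon  2038: Thu/Tue  2039: Fri/Wed  2040: Sat/Fri  …(48 more)…  2089: Fri/Wed  2090: Sat/Thu  2091: Sun/Fri  2092: Mon/Sun  2093: Wed/Mon  2094: Thu/Tue  2095: Fri/Wed  2096: Sat/Fri  2097: Mon/Sat  2098: Tue/Sun ✓  2099: Wed/Mon  2100: Thu/Tue  2101: Fri/Wed  2102: Sat/Thu
Both conditions hold in: 2031, 2042, 2053, 2059, 2070, 2081, 2087, 2098 — 8.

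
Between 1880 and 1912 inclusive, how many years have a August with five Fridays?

August has 31 days; it has five Fridays when Friday falls among the first (month-length − 28) days — i.e. when August 1 is one of Friday/Thursday/Wednesday.
August 1 by year: 1880:Sun 1881:Mon 1882:Tue 1883:Wed✓ 1884:Fri✓ 1885:Sat 1886:Sun 1887:Mon 1888:Wed✓ 1889:Thu✓ 1890:Fri✓ 1891:Sat 1892:Mon 1893:Tue 1894:Wed✓ …(3 more)… 1898:Mon 1899:Tue 1900:Wed✓ 1901:Thu✓ 1902:Fri✓ 1903:Sat 1904:Mon 1905:Tue 1906:Wed✓ 1907:Thu✓ 1908:Sat 1909:Sun 1910:Mon 1911:Tue 1912:Thu✓
Years with five Fridays: 1883, 1884, 1888, 1889, 1890, 1894, 1895, 1900, 1901, 1902, 1906, 1907, 1912 → 13.

13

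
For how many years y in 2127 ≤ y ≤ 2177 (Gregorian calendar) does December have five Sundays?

21

December has 31 days; it has five Sundays when Sunday falls among the first (month-length − 28) days — i.e. when December 1 is one of Sunday/Saturday/Friday.
December 1 by year: 2127:Mon 2128:Wed 2129:Thu 2130:Fri✓ 2131:Sat✓ 2132:Mon 2133:Tue 2134:Wed 2135:Thu 2136:Sat✓ 2137:Sun✓ 2138:Mon 2139:Tue 2140:Thu 2141:Fri✓ …(21 more)… 2163:Thu 2164:Sat✓ 2165:Sun✓ 2166:Mon 2167:Tue 2168:Thu 2169:Fri✓ 2170:Sat✓ 2171:Sun✓ 2172:Tue 2173:Wed 2174:Thu 2175:Fri✓ 2176:Sun✓ 2177:Mon
Years with five Sundays: 2130, 2131, 2136, 2137, 2141, 2142, 2143, 2147, 2148, 2152, 2153, 2154, 2158, 2159, 2164, 2165, 2169, 2170, 2171, 2175, 2176 → 21.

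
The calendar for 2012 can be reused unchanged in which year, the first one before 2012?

Two years share a calendar iff Jan 1 falls on the same weekday and both are leap or both are common. 2012: Jan 1 is Sunday, leap year.
2011: Jan 1 Saturday, common
2010: Jan 1 Friday, common
2009: Jan 1 Thursday, common
2008: Jan 1 Tuesday, leap
2007: Jan 1 Monday, common
2006: Jan 1 Sunday, common
2005: Jan 1 Saturday, common
2004: Jan 1 Thursday, leap
2003: Jan 1 Wednesday, common
2002: Jan 1 Tuesday, common
2001: Jan 1 Monday, common
2000: Jan 1 Saturday, leap
1999: Jan 1 Friday, common
1998: Jan 1 Thursday, common
1997: Jan 1 Wednesday, common
1996: Jan 1 Monday, leap
1995: Jan 1 Sunday, common
1994: Jan 1 Saturday, common
1993: Jan 1 Friday, common
1992: Jan 1 Wednesday, leap
1991: Jan 1 Tuesday, common
1990: Jan 1 Monday, common
1989: Jan 1 Sunday, common
1988: Jan 1 Friday, leap
1987: Jan 1 Thursday, common
1986: Jan 1 Wednesday, common
1985: Jan 1 Tuesday, common
1984: Jan 1 Sunday, leap
1984 matches on both conditions.

1984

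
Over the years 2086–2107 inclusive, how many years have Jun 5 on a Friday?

Track Jun 5's weekday year by year (advancing +1, or +2 across a Feb 29):
  2086: Wed  2087: Thu (+1)  2088: Sat (+2)  2089: Sun (+1)  2090: Mon (+1)
  2091: Tue (+1)  2092: Thu (+2)  2093: Fri (+1) ✓  2094: Sat (+1)  2095: Sun (+1)
  2096: Tue (+2)  2097: Wed (+1)  2098: Thu (+1)  2099: Fri (+1) ✓  2100: Sat (+1)
  2101: Sun (+1)  2102: Mon (+1)  2103: Tue (+1)  2104: Thu (+2)  2105: Fri (+1) ✓
  2106: Sat (+1)  2107: Sun (+1)
Friday years: 2093, 2099, 2105 — 3 in total.

3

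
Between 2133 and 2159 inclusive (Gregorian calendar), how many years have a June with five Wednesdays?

June has 30 days; it has five Wednesdays when Wednesday falls among the first (month-length − 28) days — i.e. when June 1 is one of Wednesday/Tuesday.
June 1 by year: 2133:Mon 2134:Tue✓ 2135:Wed✓ 2136:Fri 2137:Sat 2138:Sun 2139:Mon 2140:Wed✓ 2141:Thu 2142:Fri 2143:Sat 2144:Mon 2145:Tue✓ 2146:Wed✓ 2147:Thu 2148:Sat 2149:Sun 2150:Mon 2151:Tue✓ 2152:Thu 2153:Fri 2154:Sat 2155:Sun 2156:Tue✓ 2157:Wed✓ 2158:Thu 2159:Fri
Years with five Wednesdays: 2134, 2135, 2140, 2145, 2146, 2151, 2156, 2157 → 8.

8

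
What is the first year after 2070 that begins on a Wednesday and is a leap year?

Jan 1 advances by 2 weekdays after a leap year and by 1 after a common year.
2070: Jan 1 is Wednesday.
2071: Thursday
2072: Friday (leap)
2073: Sunday
2074: Monday
2075: Tuesday
2076: Wednesday (leap)
2076 begins on a Wednesday and is a leap year.

2076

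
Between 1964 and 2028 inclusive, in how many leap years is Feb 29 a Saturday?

Leap years in 1964–2028: 17 of them.
Feb 29 weekday advances by 5 (mod 7) from one leap year to the next four years later (or differs when a century non-leap intervenes).
Leap-day weekdays: 1964:Sat✓ 1968:Thu 1972:Tue 1976:Sun 1980:Fri 1984:Wed 1988:Mon 1992:Sat✓ 1996:Thu 2000:Tue 2004:Sun 2008:Fri 2012:Wed 2016:Mon 2020:Sat✓ 2024:Thu 2028:Tue
Saturday: 1964, 1992, 2020 → 3.

3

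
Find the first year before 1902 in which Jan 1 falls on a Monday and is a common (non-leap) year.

1900

Jan 1 advances by 2 weekdays after a leap year and by 1 after a common year.
1902: Jan 1 is Wednesday.
1901: Tuesday
1900: Monday
1900 begins on a Monday and is a common year.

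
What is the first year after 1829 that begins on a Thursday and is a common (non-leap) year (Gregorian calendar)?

1835

Jan 1 advances by 2 weekdays after a leap year and by 1 after a common year.
1829: Jan 1 is Thursday.
1830: Friday
1831: Saturday
1832: Sunday (leap)
1833: Tuesday
1834: Wednesday
1835: Thursday
1835 begins on a Thursday and is a common year.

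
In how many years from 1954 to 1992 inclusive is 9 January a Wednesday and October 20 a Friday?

Check each year's weekday for 9 January and October 20:
  1954: Sat/Wed  1955: Sun/Thu  1956: Mon/Sat  1957: Wed/Sun  1958: Thu/Mon  1959: Fri/Tue  1960: Sat/Thu  1961: Mon/Fri  1962: Tue/Sat  1963: Wed/Sun  1964: Thu/Tue  1965: Sat/Wed  1966: Sun/Thu  1967: Mon/Fri  …(11 more)…  1979: Tue/Sat  1980: Wed/Mon  1981: Fri/Tue  1982: Sat/Wed  1983: Sun/Thu  1984: Mon/Sat  1985: Wed/Sun  1986: Thu/Mon  1987: Fri/Tue  1988: Sat/Thu  1989: Mon/Fri  1990: Tue/Sat  1991: Wed/Sun  1992: Thu/Tue
Both conditions hold in: no year — 0.

0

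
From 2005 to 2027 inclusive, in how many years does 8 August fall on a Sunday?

Track 8 August's weekday year by year (advancing +1, or +2 across a Feb 29):
  2005: Mon  2006: Tue (+1)  2007: Wed (+1)  2008: Fri (+2)  2009: Sat (+1)
  2010: Sun (+1) ✓  2011: Mon (+1)  2012: Wed (+2)  2013: Thu (+1)  2014: Fri (+1)
  2015: Sat (+1)  2016: Mon (+2)  2017: Tue (+1)  2018: Wed (+1)  2019: Thu (+1)
  2020: Sat (+2)  2021: Sun (+1) ✓  2022: Mon (+1)  2023: Tue (+1)  2024: Thu (+2)
  2025: Fri (+1)  2026: Sat (+1)  2027: Sun (+1) ✓
Sunday years: 2010, 2021, 2027 — 3 in total.

3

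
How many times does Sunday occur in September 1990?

5

September 1990 has 30 days and begins on Saturday.
The first Sunday is September 2.
Sundays fall on 2, 9, 16, 23, 30 — that's 5.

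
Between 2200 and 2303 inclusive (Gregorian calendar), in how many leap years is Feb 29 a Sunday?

3

Leap years in 2200–2303: 24 of them.
Feb 29 weekday advances by 5 (mod 7) from one leap year to the next four years later (or differs when a century non-leap intervenes).
Leap-day weekdays: 2204:Wed 2208:Mon 2212:Sat 2216:Thu 2220:Tue 2224:Sun✓ 2228:Fri 2232:Wed 2236:Mon 2240:Sat 2244:Thu 2248:Tue 2252:Sun✓ 2256:Fri 2260:Wed 2264:Mon 2268:Sat 2272:Thu 2276:Tue 2280:Sun✓ 2284:Fri 2288:Wed 2292:Mon 2296:Sat
Sunday: 2224, 2252, 2280 → 3.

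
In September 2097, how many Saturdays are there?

September 2097 has 30 days and begins on Sunday.
The first Saturday is September 7.
Saturdays fall on 7, 14, 21, 28 — that's 4.

4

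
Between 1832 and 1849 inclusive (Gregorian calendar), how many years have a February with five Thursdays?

1

February has 28 days (29 in leap years); it has five Thursdays when Thursday falls among the first (month-length − 28) days — i.e. when February 1 is Thursday in a leap year (never in a common year).
February 1 by year: 1832:Wed 1833:Fri 1834:Sat 1835:Sun 1836:Mon 1837:Wed 1838:Thu 1839:Fri 1840:Sat 1841:Mon 1842:Tue 1843:Wed 1844:Thu✓ 1845:Sat 1846:Sun 1847:Mon 1848:Tue 1849:Thu
Years with five Thursdays: 1844 → 1.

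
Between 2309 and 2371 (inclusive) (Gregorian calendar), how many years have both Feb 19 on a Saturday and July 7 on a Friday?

Check each year's weekday for Feb 19 and July 7:
  2309: Fri/Wed  2310: Sat/Thu  2311: Sun/Fri  2312: Mon/Sun  2313: Wed/Mon  2314: Thu/Tue  2315: Fri/Wed  2316: Sat/Fri ✓  2317: Mon/Sat  2318: Tue/Sun  2319: Wed/Mon  2320: Thu/Wed  2321: Sat/Thu  2322: Sun/Fri  …(35 more)…  2358: Wed/Mon  2359: Thu/Tue  2360: Fri/Thu  2361: Sun/Fri  2362: Mon/Sat  2363: Tue/Sun  2364: Wed/Tue  2365: Fri/Wed  2366: Sat/Thu  2367: Sun/Fri  2368: Mon/Sun  2369: Wed/Mon  2370: Thu/Tue  2371: Fri/Wed
Both conditions hold in: 2316, 2344 — 2.

2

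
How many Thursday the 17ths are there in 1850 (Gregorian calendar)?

2

Check the 17th of each month of 1850: Jan 17: Thu, Feb 17: Sun, Mar 17: Sun, Apr 17: Wed, May 17: Fri, Jun 17: Mon, Jul 17: Wed, Aug 17: Sat, Sep 17: Tue, Oct 17: Thu, Nov 17: Sun, Dec 17: Tue.
Thursday occurs in January, October — 2 months.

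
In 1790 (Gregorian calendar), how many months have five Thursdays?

4

A month of length L has five Thursdays iff its first Thursday is on day ≤ L−28 (so day 1–3 in a 31-day month, 1–2 in a 30-day month, day 1 in a leap February).
Checking each month of 1790: Jan starts Fri (31d); Feb starts Mon (28d); Mar starts Mon (31d); Apr starts Thu (30d) ✓; May starts Sat (31d); Jun starts Tue (30d); Jul starts Thu (31d) ✓; Aug starts Sun (31d); Sep starts Wed (30d) ✓; Oct starts Fri (31d); Nov starts Mon (30d); Dec starts Wed (31d) ✓.
Five-Thursday months: April, July, September, December → 4.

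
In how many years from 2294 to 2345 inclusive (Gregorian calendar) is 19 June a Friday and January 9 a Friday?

Check each year's weekday for 19 June and January 9:
  2294: Tue/Tue  2295: Wed/Wed  2296: Fri/Thu  2297: Sat/Sat  2298: Sun/Sun  2299: Mon/Mon  2300: Tue/Tue  2301: Wed/Wed  2302: Thu/Thu  2303: Fri/Fri ✓  2304: Sun/Sat  2305: Mon/Mon  2306: Tue/Tue  2307: Wed/Wed  …(24 more)…  2332: Sun/Sat  2333: Mon/Mon  2334: Tue/Tue  2335: Wed/Wed  2336: Fri/Thu  2337: Sat/Sat  2338: Sun/Sun  2339: Mon/Mon  2340: Wed/Tue  2341: Thu/Thu  2342: Fri/Fri ✓  2343: Sat/Sat  2344: Mon/Sun  2345: Tue/Tue
Both conditions hold in: 2303, 2314, 2325, 2331, 2342 — 5.

5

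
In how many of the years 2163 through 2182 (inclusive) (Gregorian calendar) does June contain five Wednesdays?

June has 30 days; it has five Wednesdays when Wednesday falls among the first (month-length − 28) days — i.e. when June 1 is one of Wednesday/Tuesday.
June 1 by year: 2163:Wed✓ 2164:Fri 2165:Sat 2166:Sun 2167:Mon 2168:Wed✓ 2169:Thu 2170:Fri 2171:Sat 2172:Mon 2173:Tue✓ 2174:Wed✓ 2175:Thu 2176:Sat 2177:Sun 2178:Mon 2179:Tue✓ 2180:Thu 2181:Fri 2182:Sat
Years with five Wednesdays: 2163, 2168, 2173, 2174, 2179 → 5.

5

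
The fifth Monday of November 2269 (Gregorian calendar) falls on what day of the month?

29

November 1, 2269 is a Monday, so the first Monday is the 1st.
The fifth Monday is 1 + 28 = 29.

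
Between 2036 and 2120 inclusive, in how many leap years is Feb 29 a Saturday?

3

Leap years in 2036–2120: 21 of them.
Feb 29 weekday advances by 5 (mod 7) from one leap year to the next four years later (or differs when a century non-leap intervenes).
Leap-day weekdays: 2036:Fri 2040:Wed 2044:Mon 2048:Sat✓ 2052:Thu 2056:Tue 2060:Sun 2064:Fri 2068:Wed 2072:Mon 2076:Sat✓ 2080:Thu 2084:Tue 2088:Sun 2092:Fri 2096:Wed 2104:Fri 2108:Wed 2112:Mon 2116:Sat✓ 2120:Thu
Saturday: 2048, 2076, 2116 → 3.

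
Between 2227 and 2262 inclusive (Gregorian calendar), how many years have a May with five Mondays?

May has 31 days; it has five Mondays when Monday falls among the first (month-length − 28) days — i.e. when May 1 is one of Monday/Sunday/Saturday.
May 1 by year: 2227:Tue 2228:Thu 2229:Fri 2230:Sat✓ 2231:Sun✓ 2232:Tue 2233:Wed 2234:Thu 2235:Fri 2236:Sun✓ 2237:Mon✓ 2238:Tue 2239:Wed 2240:Fri 2241:Sat✓ …(6 more)… 2248:Mon✓ 2249:Tue 2250:Wed 2251:Thu 2252:Sat✓ 2253:Sun✓ 2254:Mon✓ 2255:Tue 2256:Thu 2257:Fri 2258:Sat✓ 2259:Sun✓ 2260:Tue 2261:Wed 2262:Thu
Years with five Mondays: 2230, 2231, 2236, 2237, 2241, 2242, 2243, 2247, 2248, 2252, 2253, 2254, 2258, 2259 → 14.

14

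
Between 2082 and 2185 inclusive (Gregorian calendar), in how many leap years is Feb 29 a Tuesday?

Leap years in 2082–2185: 25 of them.
Feb 29 weekday advances by 5 (mod 7) from one leap year to the next four years later (or differs when a century non-leap intervenes).
Leap-day weekdays: 2084:Tue✓ 2088:Sun 2092:Fri 2096:Wed 2104:Fri 2108:Wed 2112:Mon 2116:Sat 2120:Thu 2124:Tue✓ 2128:Sun 2132:Fri 2136:Wed 2140:Mon 2144:Sat 2148:Thu 2152:Tue✓ 2156:Sun 2160:Fri 2164:Wed 2168:Mon 2172:Sat 2176:Thu 2180:Tue✓ 2184:Sun
Tuesday: 2084, 2124, 2152, 2180 → 4.

4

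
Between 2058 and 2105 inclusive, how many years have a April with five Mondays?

13

April has 30 days; it has five Mondays when Monday falls among the first (month-length − 28) days — i.e. when April 1 is one of Monday/Sunday.
April 1 by year: 2058:Mon✓ 2059:Tue 2060:Thu 2061:Fri 2062:Sat 2063:Sun✓ 2064:Tue 2065:Wed 2066:Thu 2067:Fri 2068:Sun✓ 2069:Mon✓ 2070:Tue 2071:Wed 2072:Fri …(18 more)… 2091:Sun✓ 2092:Tue 2093:Wed 2094:Thu 2095:Fri 2096:Sun✓ 2097:Mon✓ 2098:Tue 2099:Wed 2100:Thu 2101:Fri 2102:Sat 2103:Sun✓ 2104:Tue 2105:Wed
Years with five Mondays: 2058, 2063, 2068, 2069, 2074, 2075, 2080, 2085, 2086, 2091, 2096, 2097, 2103 → 13.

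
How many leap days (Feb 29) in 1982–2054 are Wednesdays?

3

Leap years in 1982–2054: 18 of them.
Feb 29 weekday advances by 5 (mod 7) from one leap year to the next four years later (or differs when a century non-leap intervenes).
Leap-day weekdays: 1984:Wed✓ 1988:Mon 1992:Sat 1996:Thu 2000:Tue 2004:Sun 2008:Fri 2012:Wed✓ 2016:Mon 2020:Sat 2024:Thu 2028:Tue 2032:Sun 2036:Fri 2040:Wed✓ 2044:Mon 2048:Sat 2052:Thu
Wednesday: 1984, 2012, 2040 → 3.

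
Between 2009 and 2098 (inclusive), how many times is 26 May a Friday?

Track 26 May's weekday year by year (advancing +1, or +2 across a Feb 29):
  2009: Tue  2010: Wed (+1)  2011: Thu (+1)  2012: Sat (+2)  2013: Sun (+1)
  2014: Mon (+1)  2015: Tue (+1)  2016: Thu (+2)  2017: Fri (+1) ✓  2018: Sat (+1)
  2019: Sun (+1)  2020: Tue (+2)  2021: Wed (+1)  2022: Thu (+1)  … (62 more years) …
  2085: Sat (+1)  2086: Sun (+1)  2087: Mon (+1)  2088: Wed (+2)  2089: Thu (+1)
  2090: Fri (+1) ✓  2091: Sat (+1)  2092: Mon (+2)  2093: Tue (+1)  2094: Wed (+1)
  2095: Thu (+1)  2096: Sat (+2)  2097: Sun (+1)  2098: Mon (+1)
Friday years: 2017, 2023, 2028, 2034, 2045, 2051, 2056, 2062, 2073, 2079, 2084, 2090 — 12 in total.

12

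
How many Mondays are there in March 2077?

5

March 2077 has 31 days and begins on Monday.
The first Monday is March 1.
Mondays fall on 1, 8, 15, 22, 29 — that's 5.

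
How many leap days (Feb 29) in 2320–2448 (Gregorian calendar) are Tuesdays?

Leap years in 2320–2448: 33 of them.
Feb 29 weekday advances by 5 (mod 7) from one leap year to the next four years later (or differs when a century non-leap intervenes).
Leap-day weekdays: 2320:Sun 2324:Fri 2328:Wed 2332:Mon 2336:Sat 2340:Thu 2344:Tue✓ 2348:Sun 2352:Fri 2356:Wed 2360:Mon 2364:Sat 2368:Thu …(7 more)… 2400:Tue✓ 2404:Sun 2408:Fri 2412:Wed 2416:Mon 2420:Sat 2424:Thu 2428:Tue✓ 2432:Sun 2436:Fri 2440:Wed 2444:Mon 2448:Sat
Tuesday: 2344, 2372, 2400, 2428 → 4.

4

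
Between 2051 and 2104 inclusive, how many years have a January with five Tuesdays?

24

January has 31 days; it has five Tuesdays when Tuesday falls among the first (month-length − 28) days — i.e. when January 1 is one of Tuesday/Monday/Sunday.
January 1 by year: 2051:Sun✓ 2052:Mon✓ 2053:Wed 2054:Thu 2055:Fri 2056:Sat 2057:Mon✓ 2058:Tue✓ 2059:Wed 2060:Thu 2061:Sat 2062:Sun✓ 2063:Mon✓ 2064:Tue✓ 2065:Thu …(24 more)… 2090:Sun✓ 2091:Mon✓ 2092:Tue✓ 2093:Thu 2094:Fri 2095:Sat 2096:Sun✓ 2097:Tue✓ 2098:Wed 2099:Thu 2100:Fri 2101:Sat 2102:Sun✓ 2103:Mon✓ 2104:Tue✓
Years with five Tuesdays: 2051, 2052, 2057, 2058, 2062, 2063, 2064, 2068, 2069, 2073, 2074, 2075, 2079, 2080, 2085, 2086, 2090, 2091, 2092, 2096, 2097, 2102, 2103, 2104 → 24.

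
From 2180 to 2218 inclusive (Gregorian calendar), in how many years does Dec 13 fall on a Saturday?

Track Dec 13's weekday year by year (advancing +1, or +2 across a Feb 29):
  2180: Wed  2181: Thu (+1)  2182: Fri (+1)  2183: Sat (+1) ✓  2184: Mon (+2)
  2185: Tue (+1)  2186: Wed (+1)  2187: Thu (+1)  2188: Sat (+2) ✓  2189: Sun (+1)
  2190: Mon (+1)  2191: Tue (+1)  2192: Thu (+2)  2193: Fri (+1)  … (11 more years) …
  2205: Fri (+1)  2206: Sat (+1) ✓  2207: Sun (+1)  2208: Tue (+2)  2209: Wed (+1)
  2210: Thu (+1)  2211: Fri (+1)  2212: Sun (+2)  2213: Mon (+1)  2214: Tue (+1)
  2215: Wed (+1)  2216: Fri (+2)  2217: Sat (+1) ✓  2218: Sun (+1)
Saturday years: 2183, 2188, 2194, 2200, 2206, 2217 — 6 in total.

6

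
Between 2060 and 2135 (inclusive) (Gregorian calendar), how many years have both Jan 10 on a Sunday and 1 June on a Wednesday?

2

Check each year's weekday for Jan 10 and 1 June:
  2060: Sat/Tue  2061: Mon/Wed  2062: Tue/Thu  2063: Wed/Fri  2064: Thu/Sun  2065: Sat/Mon  2066: Sun/Tue  2067: Mon/Wed  2068: Tue/Fri  2069: Thu/Sat  2070: Fri/Sun  2071: Sat/Mon  2072: Sun/Wed ✓  2073: Tue/Thu  …(48 more)…  2122: Sat/Mon  2123: Sun/Tue  2124: Mon/Thu  2125: Wed/Fri  2126: Thu/Sat  2127: Fri/Sun  2128: Sat/Tue  2129: Mon/Wed  2130: Tue/Thu  2131: Wed/Fri  2132: Thu/Sun  2133: Sat/Mon  2134: Sun/Tue  2135: Mon/Wed
Both conditions hold in: 2072, 2112 — 2.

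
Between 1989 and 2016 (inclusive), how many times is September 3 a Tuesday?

4

Track September 3's weekday year by year (advancing +1, or +2 across a Feb 29):
  1989: Sun  1990: Mon (+1)  1991: Tue (+1) ✓  1992: Thu (+2)  1993: Fri (+1)
  1994: Sat (+1)  1995: Sun (+1)  1996: Tue (+2) ✓  1997: Wed (+1)  1998: Thu (+1)
  1999: Fri (+1)  2000: Sun (+2)  2001: Mon (+1)  2002: Tue (+1) ✓  2003: Wed (+1)
  2004: Fri (+2)  2005: Sat (+1)  2006: Sun (+1)  2007: Mon (+1)  2008: Wed (+2)
  2009: Thu (+1)  2010: Fri (+1)  2011: Sat (+1)  2012: Mon (+2)  2013: Tue (+1) ✓
  2014: Wed (+1)  2015: Thu (+1)  2016: Sat (+2)
Tuesday years: 1991, 1996, 2002, 2013 — 4 in total.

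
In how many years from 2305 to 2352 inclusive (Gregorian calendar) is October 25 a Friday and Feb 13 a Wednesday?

5

Check each year's weekday for October 25 and Feb 13:
  2305: Wed/Mon  2306: Thu/Tue  2307: Fri/Wed ✓  2308: Sun/Thu  2309: Mon/Sat  2310: Tue/Sun  2311: Wed/Mon  2312: Fri/Tue  2313: Sat/Thu  2314: Sun/Fri  2315: Mon/Sat  2316: Wed/Sun  2317: Thu/Tue  2318: Fri/Wed ✓  …(20 more)…  2339: Wed/Mon  2340: Fri/Tue  2341: Sat/Thu  2342: Sun/Fri  2343: Mon/Sat  2344: Wed/Sun  2345: Thu/Tue  2346: Fri/Wed ✓  2347: Sat/Thu  2348: Mon/Fri  2349: Tue/Sun  2350: Wed/Mon  2351: Thu/Tue  2352: Sat/Wed
Both conditions hold in: 2307, 2318, 2329, 2335, 2346 — 5.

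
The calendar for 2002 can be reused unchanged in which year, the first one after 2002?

2013

Two years share a calendar iff Jan 1 falls on the same weekday and both are leap or both are common. 2002: Jan 1 is Tuesday, common year.
2003: Jan 1 Wednesday, common
2004: Jan 1 Thursday, leap
2005: Jan 1 Saturday, common
2006: Jan 1 Sunday, common
2007: Jan 1 Monday, common
2008: Jan 1 Tuesday, leap
2009: Jan 1 Thursday, common
2010: Jan 1 Friday, common
2011: Jan 1 Saturday, common
2012: Jan 1 Sunday, leap
2013: Jan 1 Tuesday, common
2013 matches on both conditions.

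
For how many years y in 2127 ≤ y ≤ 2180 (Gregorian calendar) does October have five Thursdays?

23

October has 31 days; it has five Thursdays when Thursday falls among the first (month-length − 28) days — i.e. when October 1 is one of Thursday/Wednesday/Tuesday.
October 1 by year: 2127:Wed✓ 2128:Fri 2129:Sat 2130:Sun 2131:Mon 2132:Wed✓ 2133:Thu✓ 2134:Fri 2135:Sat 2136:Mon 2137:Tue✓ 2138:Wed✓ 2139:Thu✓ 2140:Sat 2141:Sun …(24 more)… 2166:Wed✓ 2167:Thu✓ 2168:Sat 2169:Sun 2170:Mon 2171:Tue✓ 2172:Thu✓ 2173:Fri 2174:Sat 2175:Sun 2176:Tue✓ 2177:Wed✓ 2178:Thu✓ 2179:Fri 2180:Sun
Years with five Thursdays: 2127, 2132, 2133, 2137, 2138, 2139, 2143, 2144, 2148, 2149, 2150, 2154, 2155, 2160, 2161, 2165, 2166, 2167, 2171, 2172, 2176, 2177, 2178 → 23.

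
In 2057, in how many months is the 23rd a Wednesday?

1

Check the 23rd of each month of 2057: Jan 23: Tue, Feb 23: Fri, Mar 23: Fri, Apr 23: Mon, May 23: Wed, Jun 23: Sat, Jul 23: Mon, Aug 23: Thu, Sep 23: Sun, Oct 23: Tue, Nov 23: Fri, Dec 23: Sun.
Wednesday occurs in May — 1 month.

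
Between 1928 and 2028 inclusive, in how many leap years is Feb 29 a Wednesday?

Leap years in 1928–2028: 26 of them.
Feb 29 weekday advances by 5 (mod 7) from one leap year to the next four years later (or differs when a century non-leap intervenes).
Leap-day weekdays: 1928:Wed✓ 1932:Mon 1936:Sat 1940:Thu 1944:Tue 1948:Sun 1952:Fri 1956:Wed✓ 1960:Mon 1964:Sat 1968:Thu 1972:Tue 1976:Sun 1980:Fri 1984:Wed✓ 1988:Mon 1992:Sat 1996:Thu 2000:Tue 2004:Sun 2008:Fri 2012:Wed✓ 2016:Mon 2020:Sat 2024:Thu 2028:Tue
Wednesday: 1928, 1956, 1984, 2012 → 4.

4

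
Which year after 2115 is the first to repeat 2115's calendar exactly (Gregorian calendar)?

Two years share a calendar iff Jan 1 falls on the same weekday and both are leap or both are common. 2115: Jan 1 is Tuesday, common year.
2116: Jan 1 Wednesday, leap
2117: Jan 1 Friday, common
2118: Jan 1 Saturday, common
2119: Jan 1 Sunday, common
2120: Jan 1 Monday, leap
2121: Jan 1 Wednesday, common
2122: Jan 1 Thursday, common
2123: Jan 1 Friday, common
2124: Jan 1 Saturday, leap
2125: Jan 1 Monday, common
2126: Jan 1 Tuesday, common
2126 matches on both conditions.

2126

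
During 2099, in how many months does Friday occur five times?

4

A month of length L has five Fridays iff its first Friday is on day ≤ L−28 (so day 1–3 in a 31-day month, 1–2 in a 30-day month, day 1 in a leap February).
Checking each month of 2099: Jan starts Thu (31d) ✓; Feb starts Sun (28d); Mar starts Sun (31d); Apr starts Wed (30d); May starts Fri (31d) ✓; Jun starts Mon (30d); Jul starts Wed (31d) ✓; Aug starts Sat (31d); Sep starts Tue (30d); Oct starts Thu (31d) ✓; Nov starts Sun (30d); Dec starts Tue (31d).
Five-Friday months: January, May, July, October → 4.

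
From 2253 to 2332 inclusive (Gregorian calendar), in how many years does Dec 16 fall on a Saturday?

Track Dec 16's weekday year by year (advancing +1, or +2 across a Feb 29):
  2253: Fri  2254: Sat (+1) ✓  2255: Sun (+1)  2256: Tue (+2)  2257: Wed (+1)
  2258: Thu (+1)  2259: Fri (+1)  2260: Sun (+2)  2261: Mon (+1)  2262: Tue (+1)
  2263: Wed (+1)  2264: Fri (+2)  2265: Sat (+1) ✓  2266: Sun (+1)  … (52 more years) …
  2319: Tue (+1)  2320: Thu (+2)  2321: Fri (+1)  2322: Sat (+1) ✓  2323: Sun (+1)
  2324: Tue (+2)  2325: Wed (+1)  2326: Thu (+1)  2327: Fri (+1)  2328: Sun (+2)
  2329: Mon (+1)  2330: Tue (+1)  2331: Wed (+1)  2332: Fri (+2)
Saturday years: 2254, 2265, 2271, 2276, 2282, 2293, 2299, 2305, 2311, 2316, 2322 — 11 in total.

11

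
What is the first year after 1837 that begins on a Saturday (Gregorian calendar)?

1842

Jan 1 advances by 2 weekdays after a leap year and by 1 after a common year.
1837: Jan 1 is Sunday.
1838: Monday
1839: Tuesday
1840: Wednesday (leap)
1841: Friday
1842: Saturday
1842 begins on a Saturday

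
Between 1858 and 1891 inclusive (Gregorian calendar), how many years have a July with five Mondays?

July has 31 days; it has five Mondays when Monday falls among the first (month-length − 28) days — i.e. when July 1 is one of Monday/Sunday/Saturday.
July 1 by year: 1858:Thu 1859:Fri 1860:Sun✓ 1861:Mon✓ 1862:Tue 1863:Wed 1864:Fri 1865:Sat✓ 1866:Sun✓ 1867:Mon✓ 1868:Wed 1869:Thu 1870:Fri 1871:Sat✓ 1872:Mon✓ …(4 more)… 1877:Sun✓ 1878:Mon✓ 1879:Tue 1880:Thu 1881:Fri 1882:Sat✓ 1883:Sun✓ 1884:Tue 1885:Wed 1886:Thu 1887:Fri 1888:Sun✓ 1889:Mon✓ 1890:Tue 1891:Wed
Years with five Mondays: 1860, 1861, 1865, 1866, 1867, 1871, 1872, 1876, 1877, 1878, 1882, 1883, 1888, 1889 → 14.

14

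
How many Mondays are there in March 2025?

5

March 2025 has 31 days and begins on Saturday.
The first Monday is March 3.
Mondays fall on 3, 10, 17, 24, 31 — that's 5.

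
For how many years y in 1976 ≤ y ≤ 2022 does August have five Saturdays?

August has 31 days; it has five Saturdays when Saturday falls among the first (month-length − 28) days — i.e. when August 1 is one of Saturday/Friday/Thursday.
August 1 by year: 1976:Sun 1977:Mon 1978:Tue 1979:Wed 1980:Fri✓ 1981:Sat✓ 1982:Sun 1983:Mon 1984:Wed 1985:Thu✓ 1986:Fri✓ 1987:Sat✓ 1988:Mon 1989:Tue 1990:Wed …(17 more)… 2008:Fri✓ 2009:Sat✓ 2010:Sun 2011:Mon 2012:Wed 2013:Thu✓ 2014:Fri✓ 2015:Sat✓ 2016:Mon 2017:Tue 2018:Wed 2019:Thu✓ 2020:Sat✓ 2021:Sun 2022:Mon
Years with five Saturdays: 1980, 1981, 1985, 1986, 1987, 1991, 1992, 1996, 1997, 1998, 2002, 2003, 2008, 2009, 2013, 2014, 2015, 2019, 2020 → 19.

19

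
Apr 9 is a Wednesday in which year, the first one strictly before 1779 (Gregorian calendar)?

1777

From one year to the next, a fixed date's weekday advances by 1, or by 2 when a Feb 29 lies between the two dates.
1779: April 9 is Friday.
1778: Thursday (−1)
1777: Wednesday (−1)
Apr 9 falls on a Wednesday in 1777.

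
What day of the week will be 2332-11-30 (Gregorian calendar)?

Wednesday

January 1, 2332 is a Friday.
November 30 is day 335 of the year, i.e. 334 days after Jan 1.
334 mod 7 = 5, so advance 5 weekdays from Friday: Wednesday.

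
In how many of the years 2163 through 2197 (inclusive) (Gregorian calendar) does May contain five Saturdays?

14

May has 31 days; it has five Saturdays when Saturday falls among the first (month-length − 28) days — i.e. when May 1 is one of Saturday/Friday/Thursday.
May 1 by year: 2163:Sun 2164:Tue 2165:Wed 2166:Thu✓ 2167:Fri✓ 2168:Sun 2169:Mon 2170:Tue 2171:Wed 2172:Fri✓ 2173:Sat✓ 2174:Sun 2175:Mon 2176:Wed 2177:Thu✓ …(5 more)… 2183:Thu✓ 2184:Sat✓ 2185:Sun 2186:Mon 2187:Tue 2188:Thu✓ 2189:Fri✓ 2190:Sat✓ 2191:Sun 2192:Tue 2193:Wed 2194:Thu✓ 2195:Fri✓ 2196:Sun 2197:Mon
Years with five Saturdays: 2166, 2167, 2172, 2173, 2177, 2178, 2179, 2183, 2184, 2188, 2189, 2190, 2194, 2195 → 14.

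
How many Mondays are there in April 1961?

April 1961 has 30 days and begins on Saturday.
The first Monday is April 3.
Mondays fall on 3, 10, 17, 24 — that's 4.

4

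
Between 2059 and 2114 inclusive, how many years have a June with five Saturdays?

15

June has 30 days; it has five Saturdays when Saturday falls among the first (month-length − 28) days — i.e. when June 1 is one of Saturday/Friday.
June 1 by year: 2059:Sun 2060:Tue 2061:Wed 2062:Thu 2063:Fri✓ 2064:Sun 2065:Mon 2066:Tue 2067:Wed 2068:Fri✓ 2069:Sat✓ 2070:Sun 2071:Mon 2072:Wed 2073:Thu …(26 more)… 2100:Tue 2101:Wed 2102:Thu 2103:Fri✓ 2104:Sun 2105:Mon 2106:Tue 2107:Wed 2108:Fri✓ 2109:Sat✓ 2110:Sun 2111:Mon 2112:Wed 2113:Thu 2114:Fri✓
Years with five Saturdays: 2063, 2068, 2069, 2074, 2075, 2080, 2085, 2086, 2091, 2096, 2097, 2103, 2108, 2109, 2114 → 15.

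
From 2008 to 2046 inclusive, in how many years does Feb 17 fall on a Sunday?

Track Feb 17's weekday year by year (advancing +1, or +2 across a Feb 29):
  2008: Sun ✓  2009: Tue (+2)  2010: Wed (+1)  2011: Thu (+1)  2012: Fri (+1)
  2013: Sun (+2) ✓  2014: Mon (+1)  2015: Tue (+1)  2016: Wed (+1)  2017: Fri (+2)
  2018: Sat (+1)  2019: Sun (+1) ✓  2020: Mon (+1)  2021: Wed (+2)  … (11 more years) …
  2033: Thu (+2)  2034: Fri (+1)  2035: Sat (+1)  2036: Sun (+1) ✓  2037: Tue (+2)
  2038: Wed (+1)  2039: Thu (+1)  2040: Fri (+1)  2041: Sun (+2) ✓  2042: Mon (+1)
  2043: Tue (+1)  2044: Wed (+1)  2045: Fri (+2)  2046: Sat (+1)
Sunday years: 2008, 2013, 2019, 2030, 2036, 2041 — 6 in total.

6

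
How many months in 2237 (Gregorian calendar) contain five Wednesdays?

4

A month of length L has five Wednesdays iff its first Wednesday is on day ≤ L−28 (so day 1–3 in a 31-day month, 1–2 in a 30-day month, day 1 in a leap February).
Checking each month of 2237: Jan starts Sun (31d); Feb starts Wed (28d); Mar starts Wed (31d) ✓; Apr starts Sat (30d); May starts Mon (31d) ✓; Jun starts Thu (30d); Jul starts Sat (31d); Aug starts Tue (31d) ✓; Sep starts Fri (30d); Oct starts Sun (31d); Nov starts Wed (30d) ✓; Dec starts Fri (31d).
Five-Wednesday months: March, May, August, November → 4.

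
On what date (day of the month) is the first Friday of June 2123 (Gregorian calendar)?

4

June 1, 2123 is a Tuesday, so the first Friday is the 4th.
The first Friday is 4 + 0 = 4.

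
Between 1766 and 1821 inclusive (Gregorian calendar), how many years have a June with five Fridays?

June has 30 days; it has five Fridays when Friday falls among the first (month-length − 28) days — i.e. when June 1 is one of Friday/Thursday.
June 1 by year: 1766:Sun 1767:Mon 1768:Wed 1769:Thu✓ 1770:Fri✓ 1771:Sat 1772:Mon 1773:Tue 1774:Wed 1775:Thu✓ 1776:Sat 1777:Sun 1778:Mon 1779:Tue 1780:Thu✓ …(26 more)… 1807:Mon 1808:Wed 1809:Thu✓ 1810:Fri✓ 1811:Sat 1812:Mon 1813:Tue 1814:Wed 1815:Thu✓ 1816:Sat 1817:Sun 1818:Mon 1819:Tue 1820:Thu✓ 1821:Fri✓
Years with five Fridays: 1769, 1770, 1775, 1780, 1781, 1786, 1787, 1792, 1797, 1798, 1804, 1809, 1810, 1815, 1820, 1821 → 16.

16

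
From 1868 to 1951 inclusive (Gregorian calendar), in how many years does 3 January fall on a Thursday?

Track 3 January's weekday year by year (advancing +1, or +2 across a Feb 29):
  1868: Fri  1869: Sun (+2)  1870: Mon (+1)  1871: Tue (+1)  1872: Wed (+1)
  1873: Fri (+2)  1874: Sat (+1)  1875: Sun (+1)  1876: Mon (+1)  1877: Wed (+2)
  1878: Thu (+1) ✓  1879: Fri (+1)  1880: Sat (+1)  1881: Mon (+2)  … (56 more years) …
  1938: Mon (+1)  1939: Tue (+1)  1940: Wed (+1)  1941: Fri (+2)  1942: Sat (+1)
  1943: Sun (+1)  1944: Mon (+1)  1945: Wed (+2)  1946: Thu (+1) ✓  1947: Fri (+1)
  1948: Sat (+1)  1949: Mon (+2)  1950: Tue (+1)  1951: Wed (+1)
Thursday years: 1878, 1884, 1889, 1895, 1901, 1907, 1918, 1924, 1929, 1935, 1946 — 11 in total.

11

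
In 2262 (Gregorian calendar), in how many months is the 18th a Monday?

1

Check the 18th of each month of 2262: Jan 18: Sat, Feb 18: Tue, Mar 18: Tue, Apr 18: Fri, May 18: Sun, Jun 18: Wed, Jul 18: Fri, Aug 18: Mon, Sep 18: Thu, Oct 18: Sat, Nov 18: Tue, Dec 18: Thu.
Monday occurs in August — 1 month.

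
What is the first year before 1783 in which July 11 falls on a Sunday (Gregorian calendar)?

From one year to the next, a fixed date's weekday advances by 1, or by 2 when a Feb 29 lies between the two dates.
1783: July 11 is Friday.
1782: Thursday (−1)
1781: Wednesday (−1)
1780: Tuesday (−1)
1779: Sunday (−2)
July 11 falls on a Sunday in 1779.

1779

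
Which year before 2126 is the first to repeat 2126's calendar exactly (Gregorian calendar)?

Two years share a calendar iff Jan 1 falls on the same weekday and both are leap or both are common. 2126: Jan 1 is Tuesday, common year.
2125: Jan 1 Monday, common
2124: Jan 1 Saturday, leap
2123: Jan 1 Friday, common
2122: Jan 1 Thursday, common
2121: Jan 1 Wednesday, common
2120: Jan 1 Monday, leap
2119: Jan 1 Sunday, common
2118: Jan 1 Saturday, common
2117: Jan 1 Friday, common
2116: Jan 1 Wednesday, leap
2115: Jan 1 Tuesday, common
2115 matches on both conditions.

2115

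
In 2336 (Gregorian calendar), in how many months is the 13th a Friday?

Check the 13th of each month of 2336: Jan 13: Mon, Feb 13: Thu, Mar 13: Fri, Apr 13: Mon, May 13: Wed, Jun 13: Sat, Jul 13: Mon, Aug 13: Thu, Sep 13: Sun, Oct 13: Tue, Nov 13: Fri, Dec 13: Sun.
Friday occurs in March, November — 2 months.

2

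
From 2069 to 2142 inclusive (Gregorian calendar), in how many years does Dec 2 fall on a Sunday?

11

Track Dec 2's weekday year by year (advancing +1, or +2 across a Feb 29):
  2069: Mon  2070: Tue (+1)  2071: Wed (+1)  2072: Fri (+2)  2073: Sat (+1)
  2074: Sun (+1) ✓  2075: Mon (+1)  2076: Wed (+2)  2077: Thu (+1)  2078: Fri (+1)
  2079: Sat (+1)  2080: Mon (+2)  2081: Tue (+1)  2082: Wed (+1)  … (46 more years) …
  2129: Fri (+1)  2130: Sat (+1)  2131: Sun (+1) ✓  2132: Tue (+2)  2133: Wed (+1)
  2134: Thu (+1)  2135: Fri (+1)  2136: Sun (+2) ✓  2137: Mon (+1)  2138: Tue (+1)
  2139: Wed (+1)  2140: Fri (+2)  2141: Sat (+1)  2142: Sun (+1) ✓
Sunday years: 2074, 2085, 2091, 2096, 2103, 2108, 2114, 2125, 2131, 2136, 2142 — 11 in total.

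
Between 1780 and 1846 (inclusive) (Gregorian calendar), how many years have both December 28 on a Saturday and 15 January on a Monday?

Check each year's weekday for December 28 and 15 January:
  1780: Thu/Sat  1781: Fri/Mon  1782: Sat/Tue  1783: Sun/Wed  1784: Tue/Thu  1785: Wed/Sat  1786: Thu/Sun  1787: Fri/Mon  1788: Sun/Tue  1789: Mon/Thu  1790: Tue/Fri  1791: Wed/Sat  1792: Fri/Sun  1793: Sat/Tue  …(39 more)…  1833: Sat/Tue  1834: Sun/Wed  1835: Mon/Thu  1836: Wed/Fri  1837: Thu/Sun  1838: Fri/Mon  1839: Sat/Tue  1840: Mon/Wed  1841: Tue/Fri  1842: Wed/Sat  1843: Thu/Sun  1844: Sat/Mon ✓  1845: Sun/Wed  1846: Mon/Thu
Both conditions hold in: 1816, 1844 — 2.

2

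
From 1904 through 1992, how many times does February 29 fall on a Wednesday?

3

Leap years in 1904–1992: 23 of them.
Feb 29 weekday advances by 5 (mod 7) from one leap year to the next four years later (or differs when a century non-leap intervenes).
Leap-day weekdays: 1904:Mon 1908:Sat 1912:Thu 1916:Tue 1920:Sun 1924:Fri 1928:Wed✓ 1932:Mon 1936:Sat 1940:Thu 1944:Tue 1948:Sun 1952:Fri 1956:Wed✓ 1960:Mon 1964:Sat 1968:Thu 1972:Tue 1976:Sun 1980:Fri 1984:Wed✓ 1988:Mon 1992:Sat
Wednesday: 1928, 1956, 1984 → 3.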